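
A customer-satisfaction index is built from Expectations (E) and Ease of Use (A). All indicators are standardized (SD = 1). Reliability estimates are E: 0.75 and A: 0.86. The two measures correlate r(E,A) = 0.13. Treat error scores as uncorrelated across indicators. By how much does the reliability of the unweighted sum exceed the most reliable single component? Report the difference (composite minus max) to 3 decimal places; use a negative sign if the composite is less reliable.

Var(sum) = 2 + 0.26 = 2.26; true-score variance = 1.61 + 0.26 = 1.87; composite reliability = 0.8274.
Max component reliability = 0.8600.
Difference = 0.8274 − 0.8600 = -0.033.

-0.033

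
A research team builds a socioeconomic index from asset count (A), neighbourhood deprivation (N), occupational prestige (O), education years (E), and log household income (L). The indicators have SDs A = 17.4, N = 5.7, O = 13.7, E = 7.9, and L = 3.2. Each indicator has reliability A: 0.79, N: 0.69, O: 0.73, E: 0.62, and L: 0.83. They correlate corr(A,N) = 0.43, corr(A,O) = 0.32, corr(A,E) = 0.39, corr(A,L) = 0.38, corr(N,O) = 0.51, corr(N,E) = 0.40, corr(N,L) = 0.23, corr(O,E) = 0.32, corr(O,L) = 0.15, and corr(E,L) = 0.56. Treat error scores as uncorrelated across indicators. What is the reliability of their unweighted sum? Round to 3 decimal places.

Var(A+N+O+E+L) = 17.4² + 5.7² + 13.7² + 7.9² + 3.2² + 2·[17.4·5.7·0.43 + 17.4·13.7·0.32 + 17.4·7.9·0.39 + 17.4·3.2·0.38 + 5.7·13.7·0.51 + 5.7·7.9·0.40 + 5.7·3.2·0.23 + 13.7·7.9·0.32 + 13.7·3.2·0.15 + 7.9·3.2·0.56] = 595.59 + 622.193 = 1217.78.
Under uncorrelated errors the observed covariances equal the true-score covariances, so only the own-variance terms attenuate.
True-score variance = [17.4²·0.79 + 5.7²·0.69 + 13.7²·0.73 + 7.9²·0.62 + 3.2²·0.83] + 622.193 = 445.806 + 622.193 = 1068.
Reliability = 1068 / 1217.78 = 0.877.

0.877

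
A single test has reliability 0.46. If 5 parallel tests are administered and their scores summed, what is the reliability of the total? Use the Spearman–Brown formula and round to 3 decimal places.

0.810

ρ_k = kρ / (1 + (k−1)ρ) = 5·0.46 / (1 + 4·0.46) = 2.300 / 2.840 = 0.810.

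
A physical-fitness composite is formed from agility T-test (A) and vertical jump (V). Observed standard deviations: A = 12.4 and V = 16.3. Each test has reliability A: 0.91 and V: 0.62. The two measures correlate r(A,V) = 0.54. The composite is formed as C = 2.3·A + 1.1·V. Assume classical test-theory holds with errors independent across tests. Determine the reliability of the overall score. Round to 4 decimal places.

0.8842

Var(C) = 2.3²·12.4² + 1.1²·16.3² + 2·[2.53·12.4·16.3·0.54] = 1134.88 + 552.273 = 1687.15.
With uncorrelated errors the cross-covariances are all true-score covariance, so they carry over unchanged; only the diagonal terms shrink to ρᵢσᵢ².
True-score variance = [2.3²·12.4²·0.91 + 1.1²·16.3²·0.62] + 552.273 = 939.506 + 552.273 = 1491.78.
Reliability = 1491.78 / 1687.15 = 0.8842.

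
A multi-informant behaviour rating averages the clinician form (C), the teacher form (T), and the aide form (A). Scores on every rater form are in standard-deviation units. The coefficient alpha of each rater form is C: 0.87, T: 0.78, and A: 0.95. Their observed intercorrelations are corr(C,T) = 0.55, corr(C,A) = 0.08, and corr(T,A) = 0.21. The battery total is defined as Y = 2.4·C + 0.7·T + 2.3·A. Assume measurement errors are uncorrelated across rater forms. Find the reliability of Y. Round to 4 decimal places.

Var(Y) = 2.4² + 0.7² + 2.3² + 2·[1.68·0.55 + 5.52·0.08 + 1.61·0.21] = 11.54 + 3.4074 = 14.9474.
With uncorrelated errors the cross-covariances are all true-score covariance, so they carry over unchanged; only the diagonal terms shrink to ρᵢσᵢ².
True-score variance = [2.4²·0.87 + 0.7²·0.78 + 2.3²·0.95] + 3.4074 = 10.4189 + 3.4074 = 13.8263.
Reliability = 13.8263 / 14.9474 = 0.9250.

0.9250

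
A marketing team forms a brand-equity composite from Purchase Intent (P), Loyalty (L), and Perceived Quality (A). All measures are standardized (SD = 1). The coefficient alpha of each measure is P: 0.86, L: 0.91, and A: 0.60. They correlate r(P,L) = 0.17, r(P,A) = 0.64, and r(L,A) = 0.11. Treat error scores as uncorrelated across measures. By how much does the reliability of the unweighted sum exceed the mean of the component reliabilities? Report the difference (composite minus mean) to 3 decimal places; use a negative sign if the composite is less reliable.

Var(sum) = 3 + 1.84 = 4.84; true-score variance = 2.37 + 1.84 = 4.21; composite reliability = 0.8698.
Mean component reliability = 0.7900.
Difference = 0.8698 − 0.7900 = 0.080.

0.080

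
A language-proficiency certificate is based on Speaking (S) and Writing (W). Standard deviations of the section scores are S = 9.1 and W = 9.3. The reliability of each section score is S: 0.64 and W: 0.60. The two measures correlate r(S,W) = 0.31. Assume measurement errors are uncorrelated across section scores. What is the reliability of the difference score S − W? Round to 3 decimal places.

Var(S−W) = 9.1² + 9.3² − 2·9.1·9.3·0.31 = 169.3 − 52.4706 = 116.829.
Because errors are independent across components, Cov(Tᵢ,Tⱼ) = Cov(Xᵢ,Xⱼ); the off-diagonal part of the true-score variance is the same as above.
True-score variance = [9.1²·0.64 + 9.3²·0.60] − 52.4706 = 104.892 − 52.4706 = 52.4218.
Reliability = 52.4218 / 116.829 = 0.449.

0.449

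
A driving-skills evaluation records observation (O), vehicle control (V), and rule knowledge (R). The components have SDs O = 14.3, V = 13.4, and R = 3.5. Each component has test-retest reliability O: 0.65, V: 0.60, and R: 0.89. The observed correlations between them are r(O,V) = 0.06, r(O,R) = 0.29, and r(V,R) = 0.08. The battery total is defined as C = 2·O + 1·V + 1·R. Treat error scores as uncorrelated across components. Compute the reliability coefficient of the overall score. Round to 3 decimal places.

0.679

Var(C) = 2²·14.3² + 13.4² + 3.5² + 2·[2·14.3·13.4·0.06 + 2·14.3·3.5·0.29 + 13.4·3.5·0.08] = 1009.77 + 111.551 = 1121.32.
Because errors are independent across components, Cov(Tᵢ,Tⱼ) = Cov(Xᵢ,Xⱼ); the off-diagonal part of the true-score variance is the same as above.
True-score variance = [2²·14.3²·0.65 + 13.4²·0.60 + 3.5²·0.89] + 111.551 = 650.313 + 111.551 = 761.863.
Reliability = 761.863 / 1121.32 = 0.679.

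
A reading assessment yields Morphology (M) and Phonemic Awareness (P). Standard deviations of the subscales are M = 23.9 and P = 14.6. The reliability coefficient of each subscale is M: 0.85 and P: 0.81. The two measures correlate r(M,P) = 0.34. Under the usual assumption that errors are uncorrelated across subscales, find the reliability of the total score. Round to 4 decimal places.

Var(M+P) = 23.9² + 14.6² + 2·[23.9·14.6·0.34] = 784.37 + 237.279 = 1021.65.
Under uncorrelated errors the observed covariances equal the true-score covariances, so only the own-variance terms attenuate.
True-score variance = [23.9²·0.85 + 14.6²·0.81] + 237.279 = 658.188 + 237.279 = 895.467.
Reliability = 895.467 / 1021.65 = 0.8765.

0.8765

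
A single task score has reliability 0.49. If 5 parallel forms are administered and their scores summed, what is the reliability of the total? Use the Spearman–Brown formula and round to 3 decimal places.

0.828

ρ_k = kρ / (1 + (k−1)ρ) = 5·0.49 / (1 + 4·0.49) = 2.450 / 2.960 = 0.828.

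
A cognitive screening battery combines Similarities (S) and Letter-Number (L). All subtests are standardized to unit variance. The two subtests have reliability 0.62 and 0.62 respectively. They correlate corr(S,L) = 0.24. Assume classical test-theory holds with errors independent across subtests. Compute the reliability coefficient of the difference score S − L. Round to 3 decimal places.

0.500

Var(S−L) = 1 + 1 − 2·0.24 = 2 − 0.48 = 1.52.
Under uncorrelated errors the observed covariances equal the true-score covariances, so only the own-variance terms attenuate.
True-score variance = [0.62 + 0.62] − 0.48 = 1.24 − 0.48 = 0.76.
Reliability = 0.76 / 1.52 = 0.500.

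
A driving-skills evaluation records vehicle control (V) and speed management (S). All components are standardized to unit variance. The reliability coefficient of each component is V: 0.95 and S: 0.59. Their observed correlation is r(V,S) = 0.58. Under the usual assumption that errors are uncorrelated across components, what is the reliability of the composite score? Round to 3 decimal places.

0.854

Var(V+S) = 2 + 2·[0.58] = 2 + 1.16 = 3.16.
Under uncorrelated errors the observed covariances equal the true-score covariances, so only the own-variance terms attenuate.
True-score variance = [0.95 + 0.59] + 1.16 = 1.54 + 1.16 = 2.7.
Reliability = 2.7 / 3.16 = 0.854.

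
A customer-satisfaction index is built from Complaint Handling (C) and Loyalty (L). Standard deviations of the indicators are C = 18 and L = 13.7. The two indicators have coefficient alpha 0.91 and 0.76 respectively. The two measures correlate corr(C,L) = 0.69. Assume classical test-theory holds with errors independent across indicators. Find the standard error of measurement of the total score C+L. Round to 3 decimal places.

Var(total) = 511.69 + 340.308 = 851.998.
True-score variance = 437.484 + 340.308 = 777.792, so reliability = 0.9129.
Error variance = 851.998 − 777.792 = 74.2056; SEM = √74.2056 = 8.614.

8.614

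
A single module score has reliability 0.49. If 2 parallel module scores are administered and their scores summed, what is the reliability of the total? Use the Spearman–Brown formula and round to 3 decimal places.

0.658

ρ_k = kρ / (1 + (k−1)ρ) = 2·0.49 / (1 + 1·0.49) = 0.980 / 1.490 = 0.658.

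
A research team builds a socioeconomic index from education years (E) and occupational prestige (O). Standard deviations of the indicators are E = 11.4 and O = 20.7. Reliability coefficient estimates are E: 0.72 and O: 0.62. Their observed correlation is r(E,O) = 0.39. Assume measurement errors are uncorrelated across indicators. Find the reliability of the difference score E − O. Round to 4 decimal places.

0.4679

Var(E−O) = 11.4² + 20.7² − 2·11.4·20.7·0.39 = 558.45 − 184.064 = 374.386.
With uncorrelated errors the cross-covariances are all true-score covariance, so they carry over unchanged; only the diagonal terms shrink to ρᵢσᵢ².
True-score variance = [11.4²·0.72 + 20.7²·0.62] − 184.064 = 359.235 − 184.064 = 175.171.
Reliability = 175.171 / 374.386 = 0.4679.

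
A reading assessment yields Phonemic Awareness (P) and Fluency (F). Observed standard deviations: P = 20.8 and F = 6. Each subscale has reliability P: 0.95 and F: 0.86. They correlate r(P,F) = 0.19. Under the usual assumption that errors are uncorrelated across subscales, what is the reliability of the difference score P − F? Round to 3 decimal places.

Var(P−F) = 20.8² + 6² − 2·20.8·6·0.19 = 468.64 − 47.424 = 421.216.
With uncorrelated errors the cross-covariances are all true-score covariance, so they carry over unchanged; only the diagonal terms shrink to ρᵢσᵢ².
True-score variance = [20.8²·0.95 + 6²·0.86] − 47.424 = 441.968 − 47.424 = 394.544.
Reliability = 394.544 / 421.216 = 0.937.

0.937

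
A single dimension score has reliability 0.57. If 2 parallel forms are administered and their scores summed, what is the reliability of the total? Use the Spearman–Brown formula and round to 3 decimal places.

0.726

ρ_k = kρ / (1 + (k−1)ρ) = 2·0.57 / (1 + 1·0.57) = 1.140 / 1.570 = 0.726.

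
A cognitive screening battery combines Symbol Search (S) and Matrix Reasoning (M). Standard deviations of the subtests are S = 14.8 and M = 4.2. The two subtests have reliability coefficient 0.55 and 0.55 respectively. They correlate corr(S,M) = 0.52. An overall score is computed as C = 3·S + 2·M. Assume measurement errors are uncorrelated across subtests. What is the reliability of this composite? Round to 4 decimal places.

0.6218

Var(C) = 3²·14.8² + 2²·4.2² + 2·[6·14.8·4.2·0.52] = 2041.92 + 387.878 = 2429.8.
With uncorrelated errors the cross-covariances are all true-score covariance, so they carry over unchanged; only the diagonal terms shrink to ρᵢσᵢ².
True-score variance = [3²·14.8²·0.55 + 2²·4.2²·0.55] + 387.878 = 1123.06 + 387.878 = 1510.93.
Reliability = 1510.93 / 2429.8 = 0.6218.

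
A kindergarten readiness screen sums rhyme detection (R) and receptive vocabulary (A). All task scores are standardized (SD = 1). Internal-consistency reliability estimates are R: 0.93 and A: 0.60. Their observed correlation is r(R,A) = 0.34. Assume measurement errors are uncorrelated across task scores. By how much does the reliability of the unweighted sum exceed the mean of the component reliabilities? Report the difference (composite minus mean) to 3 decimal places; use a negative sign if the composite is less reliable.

Var(sum) = 2 + 0.68 = 2.68; true-score variance = 1.53 + 0.68 = 2.21; composite reliability = 0.8246.
Mean component reliability = 0.7650.
Difference = 0.8246 − 0.7650 = 0.060.

0.060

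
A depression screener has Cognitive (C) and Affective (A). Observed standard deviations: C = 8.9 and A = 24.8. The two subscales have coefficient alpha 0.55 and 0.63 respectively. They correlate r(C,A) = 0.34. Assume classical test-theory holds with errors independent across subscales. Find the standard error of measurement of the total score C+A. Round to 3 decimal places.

Var(total) = 694.25 + 150.09 = 844.34.
True-score variance = 431.041 + 150.09 = 581.13, so reliability = 0.6883.
Error variance = 844.34 − 581.13 = 263.209; SEM = √263.209 = 16.224.

16.224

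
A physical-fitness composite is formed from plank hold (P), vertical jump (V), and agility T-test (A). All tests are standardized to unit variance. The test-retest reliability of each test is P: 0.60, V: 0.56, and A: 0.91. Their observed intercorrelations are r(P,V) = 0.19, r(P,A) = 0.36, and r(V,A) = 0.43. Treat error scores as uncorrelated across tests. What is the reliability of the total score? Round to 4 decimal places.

Var(P+V+A) = 3 + 2·[0.19 + 0.36 + 0.43] = 3 + 1.96 = 4.96.
Under uncorrelated errors the observed covariances equal the true-score covariances, so only the own-variance terms attenuate.
True-score variance = [0.60 + 0.56 + 0.91] + 1.96 = 2.07 + 1.96 = 4.03.
Reliability = 4.03 / 4.96 = 0.8125.

0.8125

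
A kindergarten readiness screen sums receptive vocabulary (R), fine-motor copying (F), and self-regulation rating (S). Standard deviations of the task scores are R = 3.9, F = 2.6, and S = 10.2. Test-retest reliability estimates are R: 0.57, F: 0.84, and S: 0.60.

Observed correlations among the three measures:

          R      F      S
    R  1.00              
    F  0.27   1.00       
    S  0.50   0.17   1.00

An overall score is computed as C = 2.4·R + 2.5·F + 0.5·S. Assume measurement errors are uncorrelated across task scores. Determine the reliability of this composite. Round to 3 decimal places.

0.779

Var(C) = 2.4²·3.9² + 2.5²·2.6² + 0.5²·10.2² + 2·[6·3.9·2.6·0.27 + 1.2·3.9·10.2·0.50 + 1.25·2.6·10.2·0.17] = 155.87 + 91.8606 = 247.73.
Because errors are independent across components, Cov(Tᵢ,Tⱼ) = Cov(Xᵢ,Xⱼ); the off-diagonal part of the true-score variance is the same as above.
True-score variance = [2.4²·3.9²·0.57 + 2.5²·2.6²·0.84 + 0.5²·10.2²·0.60] + 91.8606 = 101.033 + 91.8606 = 192.894.
Reliability = 192.894 / 247.73 = 0.779.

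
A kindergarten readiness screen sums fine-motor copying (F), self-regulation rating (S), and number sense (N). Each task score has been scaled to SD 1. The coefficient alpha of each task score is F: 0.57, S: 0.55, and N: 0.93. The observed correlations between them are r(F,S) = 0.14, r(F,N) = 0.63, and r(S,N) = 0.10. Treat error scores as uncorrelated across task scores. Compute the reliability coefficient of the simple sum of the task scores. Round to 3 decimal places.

0.800

Var(F+S+N) = 3 + 2·[0.14 + 0.63 + 0.10] = 3 + 1.74 = 4.74.
With uncorrelated errors the cross-covariances are all true-score covariance, so they carry over unchanged; only the diagonal terms shrink to ρᵢσᵢ².
True-score variance = [0.57 + 0.55 + 0.93] + 1.74 = 2.05 + 1.74 = 3.79.
Reliability = 3.79 / 4.74 = 0.800.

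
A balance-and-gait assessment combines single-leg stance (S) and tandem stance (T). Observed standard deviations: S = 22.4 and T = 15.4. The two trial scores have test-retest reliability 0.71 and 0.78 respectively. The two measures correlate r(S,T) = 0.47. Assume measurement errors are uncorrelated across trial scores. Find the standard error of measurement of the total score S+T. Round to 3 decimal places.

14.060

Var(total) = 738.92 + 324.262 = 1063.18.
True-score variance = 541.234 + 324.262 = 865.497, so reliability = 0.8141.
Error variance = 1063.18 − 865.497 = 197.686; SEM = √197.686 = 14.060.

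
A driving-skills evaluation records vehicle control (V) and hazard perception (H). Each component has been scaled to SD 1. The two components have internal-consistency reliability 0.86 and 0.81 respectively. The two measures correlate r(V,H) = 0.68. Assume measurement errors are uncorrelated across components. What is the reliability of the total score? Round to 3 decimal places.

0.902

Var(V+H) = 2 + 2·[0.68] = 2 + 1.36 = 3.36.
Because errors are independent across components, Cov(Tᵢ,Tⱼ) = Cov(Xᵢ,Xⱼ); the off-diagonal part of the true-score variance is the same as above.
True-score variance = [0.86 + 0.81] + 1.36 = 1.67 + 1.36 = 3.03.
Reliability = 3.03 / 3.36 = 0.902.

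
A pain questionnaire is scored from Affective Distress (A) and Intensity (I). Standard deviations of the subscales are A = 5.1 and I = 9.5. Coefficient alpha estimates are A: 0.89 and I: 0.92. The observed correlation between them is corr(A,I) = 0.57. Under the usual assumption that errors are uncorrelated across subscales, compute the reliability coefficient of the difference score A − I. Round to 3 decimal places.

Var(A−I) = 5.1² + 9.5² − 2·5.1·9.5·0.57 = 116.26 − 55.233 = 61.027.
Under uncorrelated errors the observed covariances equal the true-score covariances, so only the own-variance terms attenuate.
True-score variance = [5.1²·0.89 + 9.5²·0.92] − 55.233 = 106.179 − 55.233 = 50.9459.
Reliability = 50.9459 / 61.027 = 0.835.

0.835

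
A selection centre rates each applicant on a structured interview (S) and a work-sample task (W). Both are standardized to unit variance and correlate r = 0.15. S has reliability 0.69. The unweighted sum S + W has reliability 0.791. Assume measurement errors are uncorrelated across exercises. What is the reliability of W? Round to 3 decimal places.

0.829

Var(S+W) = 2 + 2·0.15 = 2.300.
True-score variance = ρ_S + ρ_W + 2·0.15, so 0.791 = (0.69 + ρ_W + 0.30) / 2.300.
ρ_W = 0.791·2.300 − 0.69 − 0.30 = 0.829.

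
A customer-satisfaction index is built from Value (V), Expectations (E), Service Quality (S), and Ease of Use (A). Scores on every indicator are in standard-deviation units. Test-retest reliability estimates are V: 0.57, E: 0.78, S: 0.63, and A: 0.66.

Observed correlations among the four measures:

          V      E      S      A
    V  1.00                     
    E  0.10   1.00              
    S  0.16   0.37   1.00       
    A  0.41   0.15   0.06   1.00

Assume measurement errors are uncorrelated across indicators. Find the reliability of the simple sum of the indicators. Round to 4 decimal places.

0.7908

Var(V+E+S+A) = 4 + 2·[0.10 + 0.16 + 0.41 + 0.37 + 0.15 + 0.06] = 4 + 2.5 = 6.5.
With uncorrelated errors the cross-covariances are all true-score covariance, so they carry over unchanged; only the diagonal terms shrink to ρᵢσᵢ².
True-score variance = [0.57 + 0.78 + 0.63 + 0.66] + 2.5 = 2.64 + 2.5 = 5.14.
Reliability = 5.14 / 6.5 = 0.7908.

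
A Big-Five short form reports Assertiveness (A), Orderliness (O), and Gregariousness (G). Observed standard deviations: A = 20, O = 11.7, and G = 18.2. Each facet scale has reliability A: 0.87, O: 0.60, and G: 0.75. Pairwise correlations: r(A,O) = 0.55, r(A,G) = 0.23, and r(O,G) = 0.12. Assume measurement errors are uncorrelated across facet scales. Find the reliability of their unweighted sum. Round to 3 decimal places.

0.859

Var(A+O+G) = 20² + 11.7² + 18.2² + 2·[20·11.7·0.55 + 20·18.2·0.23 + 11.7·18.2·0.12] = 868.13 + 475.946 = 1344.08.
Under uncorrelated errors the observed covariances equal the true-score covariances, so only the own-variance terms attenuate.
True-score variance = [20²·0.87 + 11.7²·0.60 + 18.2²·0.75] + 475.946 = 678.564 + 475.946 = 1154.51.
Reliability = 1154.51 / 1344.08 = 0.859.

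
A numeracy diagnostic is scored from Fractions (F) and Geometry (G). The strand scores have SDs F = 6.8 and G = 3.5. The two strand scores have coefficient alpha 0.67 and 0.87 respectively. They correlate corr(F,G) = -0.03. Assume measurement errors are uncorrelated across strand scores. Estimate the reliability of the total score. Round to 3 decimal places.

Var(F+G) = 6.8² + 3.5² + 2·[6.8·3.5·(-0.03)] = 58.49 − 1.428 = 57.062.
Under uncorrelated errors the observed covariances equal the true-score covariances, so only the own-variance terms attenuate.
True-score variance = [6.8²·0.67 + 3.5²·0.87] − 1.428 = 41.6383 − 1.428 = 40.2103.
Reliability = 40.2103 / 57.062 = 0.705.

0.705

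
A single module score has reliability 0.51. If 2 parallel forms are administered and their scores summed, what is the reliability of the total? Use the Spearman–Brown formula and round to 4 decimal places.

ρ_k = kρ / (1 + (k−1)ρ) = 2·0.51 / (1 + 1·0.51) = 1.020 / 1.510 = 0.6755.

0.6755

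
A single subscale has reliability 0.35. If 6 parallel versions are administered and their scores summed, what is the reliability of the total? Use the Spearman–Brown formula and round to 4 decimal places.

ρ_k = kρ / (1 + (k−1)ρ) = 6·0.35 / (1 + 5·0.35) = 2.100 / 2.750 = 0.7636.

0.7636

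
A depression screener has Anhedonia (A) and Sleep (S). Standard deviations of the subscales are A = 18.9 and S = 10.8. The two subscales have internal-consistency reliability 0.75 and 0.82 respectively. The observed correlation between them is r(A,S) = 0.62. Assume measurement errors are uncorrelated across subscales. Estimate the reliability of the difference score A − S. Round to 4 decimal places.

Var(A−S) = 18.9² + 10.8² − 2·18.9·10.8·0.62 = 473.85 − 253.109 = 220.741.
Under uncorrelated errors the observed covariances equal the true-score covariances, so only the own-variance terms attenuate.
True-score variance = [18.9²·0.75 + 10.8²·0.82] − 253.109 = 363.552 − 253.109 = 110.443.
Reliability = 110.443 / 220.741 = 0.5003.

0.5003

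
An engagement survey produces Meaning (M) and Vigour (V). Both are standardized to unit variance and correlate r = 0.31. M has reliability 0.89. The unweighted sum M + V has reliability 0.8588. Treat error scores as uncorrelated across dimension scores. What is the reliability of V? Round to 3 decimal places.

0.740

Var(M+V) = 2 + 2·0.31 = 2.620.
True-score variance = ρ_M + ρ_V + 2·0.31, so 0.8588 = (0.89 + ρ_V + 0.62) / 2.620.
ρ_V = 0.8588·2.620 − 0.89 − 0.62 = 0.740.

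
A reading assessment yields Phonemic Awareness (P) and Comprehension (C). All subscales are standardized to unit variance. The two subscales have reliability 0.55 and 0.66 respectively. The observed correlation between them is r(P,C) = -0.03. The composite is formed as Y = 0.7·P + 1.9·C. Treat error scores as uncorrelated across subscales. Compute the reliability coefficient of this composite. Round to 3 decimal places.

0.640

Var(Y) = 0.7² + 1.9² + 2·[1.33·(-0.03)] = 4.1 − 0.0798 = 4.0202.
Under uncorrelated errors the observed covariances equal the true-score covariances, so only the own-variance terms attenuate.
True-score variance = [0.7²·0.55 + 1.9²·0.66] − 0.0798 = 2.6521 − 0.0798 = 2.5723.
Reliability = 2.5723 / 4.0202 = 0.640.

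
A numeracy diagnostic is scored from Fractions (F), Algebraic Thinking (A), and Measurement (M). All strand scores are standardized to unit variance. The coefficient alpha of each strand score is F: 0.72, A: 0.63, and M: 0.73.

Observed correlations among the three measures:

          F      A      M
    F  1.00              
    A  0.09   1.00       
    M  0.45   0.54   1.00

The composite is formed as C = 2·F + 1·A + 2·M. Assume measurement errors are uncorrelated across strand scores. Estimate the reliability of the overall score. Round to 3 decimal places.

Var(C) = 2² + 1 + 2² + 2·[2·0.09 + 4·0.45 + 2·0.54] = 9 + 6.12 = 15.12.
With uncorrelated errors the cross-covariances are all true-score covariance, so they carry over unchanged; only the diagonal terms shrink to ρᵢσᵢ².
True-score variance = [2²·0.72 + 0.63 + 2²·0.73] + 6.12 = 6.43 + 6.12 = 12.55.
Reliability = 12.55 / 15.12 = 0.830.

0.830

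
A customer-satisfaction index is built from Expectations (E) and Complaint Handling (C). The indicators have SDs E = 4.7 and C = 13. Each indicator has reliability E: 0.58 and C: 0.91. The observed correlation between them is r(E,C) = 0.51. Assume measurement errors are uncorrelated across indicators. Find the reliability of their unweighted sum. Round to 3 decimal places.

Var(E+C) = 4.7² + 13² + 2·[4.7·13·0.51] = 191.09 + 62.322 = 253.412.
With uncorrelated errors the cross-covariances are all true-score covariance, so they carry over unchanged; only the diagonal terms shrink to ρᵢσᵢ².
True-score variance = [4.7²·0.58 + 13²·0.91] + 62.322 = 166.602 + 62.322 = 228.924.
Reliability = 228.924 / 253.412 = 0.903.

0.903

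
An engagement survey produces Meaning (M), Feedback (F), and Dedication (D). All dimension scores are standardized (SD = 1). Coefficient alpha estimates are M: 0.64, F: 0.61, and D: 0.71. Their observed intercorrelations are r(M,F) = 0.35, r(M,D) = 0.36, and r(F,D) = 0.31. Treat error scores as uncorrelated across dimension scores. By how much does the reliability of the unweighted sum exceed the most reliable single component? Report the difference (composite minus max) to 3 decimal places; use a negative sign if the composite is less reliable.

Var(sum) = 3 + 2.04 = 5.04; true-score variance = 1.96 + 2.04 = 4; composite reliability = 0.7937.
Max component reliability = 0.7100.
Difference = 0.7937 − 0.7100 = 0.084.

0.084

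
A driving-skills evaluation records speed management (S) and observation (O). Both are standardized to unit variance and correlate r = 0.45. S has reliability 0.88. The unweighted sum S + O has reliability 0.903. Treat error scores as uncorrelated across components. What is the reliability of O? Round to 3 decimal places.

Var(S+O) = 2 + 2·0.45 = 2.900.
True-score variance = ρ_S + ρ_O + 2·0.45, so 0.903 = (0.88 + ρ_O + 0.90) / 2.900.
ρ_O = 0.903·2.900 − 0.88 − 0.90 = 0.839.

0.839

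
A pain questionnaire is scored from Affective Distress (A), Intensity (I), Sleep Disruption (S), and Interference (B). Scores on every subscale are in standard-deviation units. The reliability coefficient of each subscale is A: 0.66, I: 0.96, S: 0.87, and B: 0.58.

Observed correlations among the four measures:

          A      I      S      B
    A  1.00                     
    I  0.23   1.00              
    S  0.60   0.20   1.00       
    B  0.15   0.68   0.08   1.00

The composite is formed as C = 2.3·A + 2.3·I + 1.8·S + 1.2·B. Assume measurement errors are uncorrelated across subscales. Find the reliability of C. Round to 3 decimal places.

0.896

Var(C) = 2.3² + 2.3² + 1.8² + 1.2² + 2·[5.29·0.23 + 4.14·0.60 + 2.76·0.15 + 4.14·0.20 + 2.76·0.68 + 2.16·0.08] = 15.26 + 13.9846 = 29.2446.
Under uncorrelated errors the observed covariances equal the true-score covariances, so only the own-variance terms attenuate.
True-score variance = [2.3²·0.66 + 2.3²·0.96 + 1.8²·0.87 + 1.2²·0.58] + 13.9846 = 12.2238 + 13.9846 = 26.2084.
Reliability = 26.2084 / 29.2446 = 0.896.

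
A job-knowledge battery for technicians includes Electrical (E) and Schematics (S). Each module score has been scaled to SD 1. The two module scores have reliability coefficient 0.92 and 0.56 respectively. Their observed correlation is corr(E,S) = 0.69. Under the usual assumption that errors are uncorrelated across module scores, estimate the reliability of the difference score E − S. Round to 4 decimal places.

0.1613

Var(E−S) = 1 + 1 − 2·0.69 = 2 − 1.38 = 0.62.
Because errors are independent across components, Cov(Tᵢ,Tⱼ) = Cov(Xᵢ,Xⱼ); the off-diagonal part of the true-score variance is the same as above.
True-score variance = [0.92 + 0.56] − 1.38 = 1.48 − 1.38 = 0.1.
Reliability = 0.1 / 0.62 = 0.1613.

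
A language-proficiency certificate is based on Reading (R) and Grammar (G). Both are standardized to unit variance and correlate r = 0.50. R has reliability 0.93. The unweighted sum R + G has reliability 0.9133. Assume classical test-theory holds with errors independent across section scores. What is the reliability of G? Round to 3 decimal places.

0.810

Var(R+G) = 2 + 2·0.50 = 3.000.
True-score variance = ρ_R + ρ_G + 2·0.50, so 0.9133 = (0.93 + ρ_G + 1.00) / 3.000.
ρ_G = 0.9133·3.000 − 0.93 − 1.00 = 0.810.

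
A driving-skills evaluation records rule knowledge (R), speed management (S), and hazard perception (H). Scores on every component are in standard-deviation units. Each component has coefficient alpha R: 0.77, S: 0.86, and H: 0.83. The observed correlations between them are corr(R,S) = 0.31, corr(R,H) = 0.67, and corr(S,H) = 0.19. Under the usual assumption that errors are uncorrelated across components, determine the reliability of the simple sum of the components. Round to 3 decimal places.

Var(R+S+H) = 3 + 2·[0.31 + 0.67 + 0.19] = 3 + 2.34 = 5.34.
With uncorrelated errors the cross-covariances are all true-score covariance, so they carry over unchanged; only the diagonal terms shrink to ρᵢσᵢ².
True-score variance = [0.77 + 0.86 + 0.83] + 2.34 = 2.46 + 2.34 = 4.8.
Reliability = 4.8 / 5.34 = 0.899.

0.899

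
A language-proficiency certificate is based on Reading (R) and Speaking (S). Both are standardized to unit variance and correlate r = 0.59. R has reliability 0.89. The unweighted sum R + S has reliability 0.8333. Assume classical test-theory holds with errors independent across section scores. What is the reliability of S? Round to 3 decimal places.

Var(R+S) = 2 + 2·0.59 = 3.180.
True-score variance = ρ_R + ρ_S + 2·0.59, so 0.8333 = (0.89 + ρ_S + 1.18) / 3.180.
ρ_S = 0.8333·3.180 − 0.89 − 1.18 = 0.580.

0.580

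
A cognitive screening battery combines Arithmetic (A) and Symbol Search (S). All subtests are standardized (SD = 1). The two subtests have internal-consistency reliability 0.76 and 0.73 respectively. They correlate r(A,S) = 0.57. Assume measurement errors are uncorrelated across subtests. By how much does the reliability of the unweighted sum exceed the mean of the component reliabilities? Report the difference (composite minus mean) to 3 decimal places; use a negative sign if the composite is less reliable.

0.093

Var(sum) = 2 + 1.14 = 3.14; true-score variance = 1.49 + 1.14 = 2.63; composite reliability = 0.8376.
Mean component reliability = 0.7450.
Difference = 0.8376 − 0.7450 = 0.093.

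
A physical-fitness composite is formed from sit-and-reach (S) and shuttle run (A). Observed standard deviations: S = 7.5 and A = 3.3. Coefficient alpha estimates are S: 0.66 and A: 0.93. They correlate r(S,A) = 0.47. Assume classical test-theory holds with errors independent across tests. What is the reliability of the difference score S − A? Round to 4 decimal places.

Var(S−A) = 7.5² + 3.3² − 2·7.5·3.3·0.47 = 67.14 − 23.265 = 43.875.
Under uncorrelated errors the observed covariances equal the true-score covariances, so only the own-variance terms attenuate.
True-score variance = [7.5²·0.66 + 3.3²·0.93] − 23.265 = 47.2527 − 23.265 = 23.9877.
Reliability = 23.9877 / 43.875 = 0.5467.

0.5467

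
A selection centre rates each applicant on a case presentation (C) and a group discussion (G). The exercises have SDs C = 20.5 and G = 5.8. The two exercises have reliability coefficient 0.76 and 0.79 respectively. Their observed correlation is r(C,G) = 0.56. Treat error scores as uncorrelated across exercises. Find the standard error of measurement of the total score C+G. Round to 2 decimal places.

Var(total) = 453.89 + 133.168 = 587.058.
True-score variance = 345.966 + 133.168 = 479.134, so reliability = 0.8162.
Error variance = 587.058 − 479.134 = 107.924; SEM = √107.924 = 10.39.

10.39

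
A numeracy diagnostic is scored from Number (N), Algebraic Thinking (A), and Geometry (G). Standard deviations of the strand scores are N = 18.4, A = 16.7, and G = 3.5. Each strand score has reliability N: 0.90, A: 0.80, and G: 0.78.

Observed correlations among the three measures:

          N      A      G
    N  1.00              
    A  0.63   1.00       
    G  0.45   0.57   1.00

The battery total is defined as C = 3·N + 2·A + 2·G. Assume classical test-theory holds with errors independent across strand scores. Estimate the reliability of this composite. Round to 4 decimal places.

Var(C) = 3²·18.4² + 2²·16.7² + 2²·3.5² + 2·[6·18.4·16.7·0.63 + 6·18.4·3.5·0.45 + 4·16.7·3.5·0.57] = 4211.6 + 2937.33 = 7148.93.
With uncorrelated errors the cross-covariances are all true-score covariance, so they carry over unchanged; only the diagonal terms shrink to ρᵢσᵢ².
True-score variance = [3²·18.4²·0.90 + 2²·16.7²·0.80 + 2²·3.5²·0.78] + 2937.33 = 3673 + 2937.33 = 6610.33.
Reliability = 6610.33 / 7148.93 = 0.9247.

0.9247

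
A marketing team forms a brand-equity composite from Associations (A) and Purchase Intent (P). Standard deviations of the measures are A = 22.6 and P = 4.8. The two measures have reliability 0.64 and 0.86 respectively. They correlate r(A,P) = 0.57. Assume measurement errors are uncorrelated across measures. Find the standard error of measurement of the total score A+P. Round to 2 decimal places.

Var(total) = 533.8 + 123.667 = 657.467.
True-score variance = 346.701 + 123.667 = 470.368, so reliability = 0.7154.
Error variance = 657.467 − 470.368 = 187.099; SEM = √187.099 = 13.68.

13.68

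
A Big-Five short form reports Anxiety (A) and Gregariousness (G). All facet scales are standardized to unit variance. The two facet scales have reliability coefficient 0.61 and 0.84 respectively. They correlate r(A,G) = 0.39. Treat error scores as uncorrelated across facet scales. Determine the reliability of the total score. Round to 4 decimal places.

0.8022

Var(A+G) = 2 + 2·[0.39] = 2 + 0.78 = 2.78.
Under uncorrelated errors the observed covariances equal the true-score covariances, so only the own-variance terms attenuate.
True-score variance = [0.61 + 0.84] + 0.78 = 1.45 + 0.78 = 2.23.
Reliability = 2.23 / 2.78 = 0.8022.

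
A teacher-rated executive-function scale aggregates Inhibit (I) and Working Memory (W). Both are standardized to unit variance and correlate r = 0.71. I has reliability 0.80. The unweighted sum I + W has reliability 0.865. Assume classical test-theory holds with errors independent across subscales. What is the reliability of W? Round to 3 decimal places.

Var(I+W) = 2 + 2·0.71 = 3.420.
True-score variance = ρ_I + ρ_W + 2·0.71, so 0.865 = (0.80 + ρ_W + 1.42) / 3.420.
ρ_W = 0.865·3.420 − 0.80 − 1.42 = 0.738.

0.738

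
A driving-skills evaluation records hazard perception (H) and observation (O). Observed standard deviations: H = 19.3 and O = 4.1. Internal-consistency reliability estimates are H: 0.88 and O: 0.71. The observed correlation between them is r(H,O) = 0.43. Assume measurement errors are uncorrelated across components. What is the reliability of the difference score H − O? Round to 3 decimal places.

Var(H−O) = 19.3² + 4.1² − 2·19.3·4.1·0.43 = 389.3 − 68.0518 = 321.248.
With uncorrelated errors the cross-covariances are all true-score covariance, so they carry over unchanged; only the diagonal terms shrink to ρᵢσᵢ².
True-score variance = [19.3²·0.88 + 4.1²·0.71] − 68.0518 = 339.726 − 68.0518 = 271.674.
Reliability = 271.674 / 321.248 = 0.846.

0.846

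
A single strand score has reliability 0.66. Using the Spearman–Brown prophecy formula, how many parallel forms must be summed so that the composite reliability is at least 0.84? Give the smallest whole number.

k ≥ ρ*(1−ρ₁)/(ρ₁(1−ρ*)) = 0.84·0.34 / (0.66·0.16) = 2.705.
Smallest integer k = 3.

3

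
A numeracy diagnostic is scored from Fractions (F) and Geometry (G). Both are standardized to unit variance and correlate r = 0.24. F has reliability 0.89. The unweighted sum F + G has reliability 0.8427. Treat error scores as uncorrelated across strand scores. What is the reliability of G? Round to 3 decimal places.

Var(F+G) = 2 + 2·0.24 = 2.480.
True-score variance = ρ_F + ρ_G + 2·0.24, so 0.8427 = (0.89 + ρ_G + 0.48) / 2.480.
ρ_G = 0.8427·2.480 − 0.89 − 0.48 = 0.720.

0.720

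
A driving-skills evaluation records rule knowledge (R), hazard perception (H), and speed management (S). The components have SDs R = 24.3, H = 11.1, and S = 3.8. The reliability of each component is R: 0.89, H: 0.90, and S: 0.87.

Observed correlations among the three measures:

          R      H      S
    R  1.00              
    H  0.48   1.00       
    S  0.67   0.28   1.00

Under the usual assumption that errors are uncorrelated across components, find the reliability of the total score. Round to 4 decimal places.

0.9302

Var(R+H+S) = 24.3² + 11.1² + 3.8² + 2·[24.3·11.1·0.48 + 24.3·3.8·0.67 + 11.1·3.8·0.28] = 728.14 + 406.297 = 1134.44.
Because errors are independent across components, Cov(Tᵢ,Tⱼ) = Cov(Xᵢ,Xⱼ); the off-diagonal part of the true-score variance is the same as above.
True-score variance = [24.3²·0.89 + 11.1²·0.90 + 3.8²·0.87] + 406.297 = 648.988 + 406.297 = 1055.29.
Reliability = 1055.29 / 1134.44 = 0.9302.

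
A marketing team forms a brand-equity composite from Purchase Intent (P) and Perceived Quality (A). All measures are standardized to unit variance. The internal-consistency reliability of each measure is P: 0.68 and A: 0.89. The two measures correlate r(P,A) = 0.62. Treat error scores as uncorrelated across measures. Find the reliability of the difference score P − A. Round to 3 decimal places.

Var(P−A) = 1 + 1 − 2·0.62 = 2 − 1.24 = 0.76.
Because errors are independent across components, Cov(Tᵢ,Tⱼ) = Cov(Xᵢ,Xⱼ); the off-diagonal part of the true-score variance is the same as above.
True-score variance = [0.68 + 0.89] − 1.24 = 1.57 − 1.24 = 0.33.
Reliability = 0.33 / 0.76 = 0.434.

0.434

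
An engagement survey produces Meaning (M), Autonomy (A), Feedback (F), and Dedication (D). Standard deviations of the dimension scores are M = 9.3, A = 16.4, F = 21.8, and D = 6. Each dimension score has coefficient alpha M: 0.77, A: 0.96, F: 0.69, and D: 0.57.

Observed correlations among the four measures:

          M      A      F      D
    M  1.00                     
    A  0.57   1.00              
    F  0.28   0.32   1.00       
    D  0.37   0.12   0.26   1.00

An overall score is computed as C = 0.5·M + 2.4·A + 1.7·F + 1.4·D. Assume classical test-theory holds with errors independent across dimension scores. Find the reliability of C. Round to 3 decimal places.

Var(C) = 0.5²·9.3² + 2.4²·16.4² + 1.7²·21.8² + 1.4²·6² + 2·[1.2·9.3·16.4·0.57 + 0.85·9.3·21.8·0.28 + 0.7·9.3·6·0.37 + 4.08·16.4·21.8·0.32 + 3.36·16.4·6·0.12 + 2.38·21.8·6·0.26] = 3014.84 + 1508.84 = 4523.68.
Because errors are independent across components, Cov(Tᵢ,Tⱼ) = Cov(Xᵢ,Xⱼ); the off-diagonal part of the true-score variance is the same as above.
True-score variance = [0.5²·9.3²·0.77 + 2.4²·16.4²·0.96 + 1.7²·21.8²·0.69 + 1.4²·6²·0.57] + 1508.84 = 2491.79 + 1508.84 = 4000.63.
Reliability = 4000.63 / 4523.68 = 0.884.

0.884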